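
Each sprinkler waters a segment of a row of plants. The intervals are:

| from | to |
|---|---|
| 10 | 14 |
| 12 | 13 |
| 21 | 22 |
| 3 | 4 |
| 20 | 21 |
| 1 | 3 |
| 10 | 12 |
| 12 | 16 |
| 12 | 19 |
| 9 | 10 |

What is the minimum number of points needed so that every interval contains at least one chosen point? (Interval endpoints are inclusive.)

4

Sorted: [1,3] [3,4] [9,10] [10,12] [12,13] [10,14] [12,16] [12,19] [20,21] [21,22]
{[1,3],[3,4]} hit by 3; {[9,10],[10,12]} hit by 10; {[12,13],[10,14],[12,16],[12,19]} hit by 13; {[20,21],[21,22]} hit by 21.
Points: 3, 10, 13, 21 (4 total).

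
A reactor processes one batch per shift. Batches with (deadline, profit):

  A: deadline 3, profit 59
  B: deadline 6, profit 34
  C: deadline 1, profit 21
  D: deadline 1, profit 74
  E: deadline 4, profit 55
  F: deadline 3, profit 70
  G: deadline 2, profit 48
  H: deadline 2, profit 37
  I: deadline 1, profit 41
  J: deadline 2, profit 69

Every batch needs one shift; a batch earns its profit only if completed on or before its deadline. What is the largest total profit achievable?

Sort by profit descending; place each in the latest free slot ≤ its deadline.
By profit: D(d1,74), F(d3,70), J(d2,69), A(d3,59), E(d4,55), G(d2,48), I(d1,41), H(d2,37), B(d6,34), C(d1,21)
D→slot 1; F→slot 3; J→slot 2; A skipped; E→slot 4; G skipped; I skipped; H skipped; B→slot 6; C skipped.
Profit = 74 + 69 + 70 + 55 + 34 = 302

302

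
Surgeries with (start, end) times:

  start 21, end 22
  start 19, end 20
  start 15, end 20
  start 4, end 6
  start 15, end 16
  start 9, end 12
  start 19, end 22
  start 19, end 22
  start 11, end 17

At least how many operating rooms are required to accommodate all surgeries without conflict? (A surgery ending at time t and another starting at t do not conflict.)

4

Count concurrent intervals with a sweep; the peak is the room count.
Events (time:±→running): 4:+→1 6:-→0 9:+→1 11:+→2 12:-→1 15:+→2 15:+→3 16:-→2 17:-→1 19:+→2 19:+→3 19:+→4 … peak 4.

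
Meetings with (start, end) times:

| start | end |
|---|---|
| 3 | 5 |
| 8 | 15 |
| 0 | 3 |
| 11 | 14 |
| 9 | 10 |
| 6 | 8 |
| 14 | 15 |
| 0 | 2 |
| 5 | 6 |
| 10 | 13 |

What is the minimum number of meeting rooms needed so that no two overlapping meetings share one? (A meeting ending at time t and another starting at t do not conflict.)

3

Count concurrent intervals with a sweep; the peak is the room count.
Events (time:±→running): 0:+→1 0:+→2 2:-→1 3:-→0 3:+→1 5:-→0 5:+→1 6:-→0 6:+→1 8:-→0 8:+→1 9:+→2 10:-→1 10:+→2 11:+→3 … peak 3.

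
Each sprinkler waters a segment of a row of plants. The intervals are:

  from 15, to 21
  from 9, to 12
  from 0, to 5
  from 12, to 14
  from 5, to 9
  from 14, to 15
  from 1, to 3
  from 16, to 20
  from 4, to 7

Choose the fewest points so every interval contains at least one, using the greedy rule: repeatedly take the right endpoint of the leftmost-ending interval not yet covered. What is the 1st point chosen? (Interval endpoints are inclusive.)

3

By right end: [1,3]  [0,5]  [4,7]  [5,9]  [9,12]  [12,14]  [14,15]  [16,20]  [15,21]
[1,3] uncovered → point at 3; [4,7] uncovered → point at 7; [9,12] uncovered → point at 12; [14,15] uncovered → point at 15; [16,20] uncovered → point at 20.
Points: 3, 7, 12, 15, 20 (5 total).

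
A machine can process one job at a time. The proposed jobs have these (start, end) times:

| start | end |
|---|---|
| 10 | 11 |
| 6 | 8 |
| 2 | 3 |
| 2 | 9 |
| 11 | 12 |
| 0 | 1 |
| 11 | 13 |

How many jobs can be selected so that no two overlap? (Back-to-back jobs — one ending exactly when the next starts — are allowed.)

Order by finish time; keep every interval that doesn't clash with the previous kept one.
By end time: (0,1), (2,3), (6,8), (2,9), (10,11), (11,12), (11,13).
Pick (0,1); next start ≥ 1 → (2,3); next start ≥ 3 → (6,8); next start ≥ 8 → (10,11); next start ≥ 11 → (11,12).
Selected 5 jobs.

5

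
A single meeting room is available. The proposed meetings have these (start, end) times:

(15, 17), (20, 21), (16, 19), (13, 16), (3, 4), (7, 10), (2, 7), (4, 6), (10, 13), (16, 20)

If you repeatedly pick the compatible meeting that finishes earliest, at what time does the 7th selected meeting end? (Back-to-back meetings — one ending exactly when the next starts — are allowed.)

By end time: (3,4), (4,6), (2,7), (7,10), (10,13), (13,16), (15,17), (16,19), (16,20), (20,21).
Pick (3,4); next start ≥ 4 → (4,6); next start ≥ 6 → (7,10); next start ≥ 10 → (10,13); next start ≥ 13 → (13,16); next start ≥ 16 → (16,19); next start ≥ 19 → (20,21).
Selected: (3,4) (4,6) (7,10) (10,13) (13,16) (16,19) (20,21)

21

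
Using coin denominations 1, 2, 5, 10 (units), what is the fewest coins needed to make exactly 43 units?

6

43 = 4×10 + 1×2 + 1×1
Total coins = 4 + 1 + 1 = 6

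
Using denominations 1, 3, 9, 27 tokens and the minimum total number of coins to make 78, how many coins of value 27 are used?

2

Use the largest denomination that fits, subtract, and repeat.
78 − 2×27→24 − 2×9→6 − 2×3→0
Count of 27: 2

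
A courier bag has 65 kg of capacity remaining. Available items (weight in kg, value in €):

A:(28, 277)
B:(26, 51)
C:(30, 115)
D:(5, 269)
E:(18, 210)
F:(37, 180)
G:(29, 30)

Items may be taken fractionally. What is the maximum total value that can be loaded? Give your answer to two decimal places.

Greedy by value/weight ratio, highest first.
Ratios (sorted): D 53.80, E 11.67, A 9.89, F 4.86, C 3.83, B 1.96, G 1.03
take D (5 @ 269); take E (18 @ 210); take A (28 @ 277); take 14/37 of F → 68.11. Capacity used 65/65.
Total value = 824.11

824.11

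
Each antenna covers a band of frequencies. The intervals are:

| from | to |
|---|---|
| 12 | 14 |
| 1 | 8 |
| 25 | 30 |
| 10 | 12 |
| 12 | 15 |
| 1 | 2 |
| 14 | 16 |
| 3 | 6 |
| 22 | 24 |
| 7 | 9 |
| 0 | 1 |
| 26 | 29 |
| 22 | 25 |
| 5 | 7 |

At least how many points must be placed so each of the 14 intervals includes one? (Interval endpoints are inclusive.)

Sorted: [0,1] [1,2] [3,6] [5,7] [1,8] [7,9] [10,12] [12,14] [12,15] [14,16] [22,24] [22,25] [26,29] [25,30]
{[0,1],[1,2]} hit by 1; {[3,6],[5,7],[1,8]} hit by 6; {[7,9]} hit by 9; {[10,12],[12,14],[12,15]} hit by 12; {[14,16]} hit by 16; {[22,24],[22,25]} hit by 24; {[26,29],[25,30]} hit by 29.
Points: 1, 6, 9, 12, 16, 24, 29 (7 total).

7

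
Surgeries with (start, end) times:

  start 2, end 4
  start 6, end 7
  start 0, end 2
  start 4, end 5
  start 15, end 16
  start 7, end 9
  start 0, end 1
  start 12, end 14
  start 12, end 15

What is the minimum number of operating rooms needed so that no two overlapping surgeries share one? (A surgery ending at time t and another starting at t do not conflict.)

2

starts: [0, 0, 2, 4, 6, 7, 12, 12, 15]
ends:   [1, 2, 4, 5, 7, 9, 14, 15, 16]
s0→1 s0→2  — peak 2.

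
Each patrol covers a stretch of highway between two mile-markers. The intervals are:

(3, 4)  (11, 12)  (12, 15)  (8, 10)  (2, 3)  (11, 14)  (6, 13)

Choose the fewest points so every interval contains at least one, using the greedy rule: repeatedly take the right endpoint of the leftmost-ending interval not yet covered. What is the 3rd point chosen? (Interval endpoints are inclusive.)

12

Sort by right endpoint; whenever an interval is uncovered, place a point at its right end.
Sorted: [2,3] [3,4] [8,10] [11,12] [6,13] [11,14] [12,15]
{[2,3],[3,4]} hit by 3; {[8,10]} hit by 10; {[11,12],[6,13],[11,14],[12,15]} hit by 12.
Points: 3, 10, 12 (3 total).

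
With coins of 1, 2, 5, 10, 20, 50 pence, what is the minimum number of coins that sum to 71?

71 − 1×50→21 − 1×20→1 − 1×1→0
Total coins = 1 + 1 + 1 = 3

3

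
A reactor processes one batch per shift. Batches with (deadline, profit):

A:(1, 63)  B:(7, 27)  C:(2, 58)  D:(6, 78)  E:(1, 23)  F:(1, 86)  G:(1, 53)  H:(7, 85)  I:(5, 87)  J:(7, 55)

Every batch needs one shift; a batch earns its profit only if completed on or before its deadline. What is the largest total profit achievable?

476

Take jobs in profit order; each goes to the latest open slot no later than its deadline.
Profit order: I=87 F=86 H=85 D=78 A=63 C=58 J=55 G=53 B=27 E=23
Assign: I→slot 5, F→slot 1, H→slot 7, D→slot 6, A skipped, C→slot 2, J→slot 4, G skipped, B→slot 3, E skipped.
Slots: [1:F] [2:C] [3:B] [4:J] [5:I] [6:D] [7:H]
Profit = 86 + 58 + 27 + 55 + 87 + 78 + 85 = 476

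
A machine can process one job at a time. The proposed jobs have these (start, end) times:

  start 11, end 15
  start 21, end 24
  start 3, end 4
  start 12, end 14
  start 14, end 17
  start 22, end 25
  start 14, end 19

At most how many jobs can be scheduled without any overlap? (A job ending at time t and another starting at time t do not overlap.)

Sort by end time and greedily take each interval whose start is ≥ the last chosen end.
By end time: (3,4), (12,14), (11,15), (14,17), (14,19), (21,24), (22,25).
Pick (3,4); next start ≥ 4 → (12,14); next start ≥ 14 → (14,17); next start ≥ 17 → (21,24).
Selected 4 jobs.

4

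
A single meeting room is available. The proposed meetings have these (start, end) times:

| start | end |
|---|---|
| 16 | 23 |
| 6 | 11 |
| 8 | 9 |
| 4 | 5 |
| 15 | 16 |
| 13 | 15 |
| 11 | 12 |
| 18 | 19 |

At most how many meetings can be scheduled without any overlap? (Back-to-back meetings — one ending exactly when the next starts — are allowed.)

Sort by end time and greedily take each interval whose start is ≥ the last chosen end.
By end time: (4,5), (8,9), (6,11), (11,12), (13,15), (15,16), (18,19), (16,23).
Pick (4,5); next start ≥ 5 → (8,9); next start ≥ 9 → (11,12); next start ≥ 12 → (13,15); next start ≥ 15 → (15,16); next start ≥ 16 → (18,19).
Selected 6 meetings.

6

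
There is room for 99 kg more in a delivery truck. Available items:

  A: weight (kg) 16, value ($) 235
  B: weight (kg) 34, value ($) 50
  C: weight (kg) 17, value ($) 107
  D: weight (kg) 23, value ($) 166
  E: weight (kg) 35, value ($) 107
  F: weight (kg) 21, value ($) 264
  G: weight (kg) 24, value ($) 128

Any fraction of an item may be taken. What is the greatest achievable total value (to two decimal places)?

Greedy by value/weight ratio, highest first.
Ratios (sorted): A 14.69, F 12.57, D 7.22, C 6.29, G 5.33, E 3.06, B 1.47
take A (16 @ 235); take F (21 @ 264); take D (23 @ 166); take C (17 @ 107); take 22/24 of G → 117.33. Capacity used 99/99.
Total value = 889.33

889.33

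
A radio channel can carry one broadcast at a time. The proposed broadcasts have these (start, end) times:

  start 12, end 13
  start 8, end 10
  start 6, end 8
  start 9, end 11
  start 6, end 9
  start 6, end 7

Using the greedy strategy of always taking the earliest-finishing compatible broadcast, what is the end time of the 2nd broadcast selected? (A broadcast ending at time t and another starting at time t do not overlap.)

10

Sort by end time and greedily take each interval whose start is ≥ the last chosen end.
By end time: (6,7), (6,8), (6,9), (8,10), (9,11), (12,13).
Pick (6,7); next start ≥ 7 → (8,10); next start ≥ 10 → (12,13).
Selected: (6,7) (8,10) (12,13)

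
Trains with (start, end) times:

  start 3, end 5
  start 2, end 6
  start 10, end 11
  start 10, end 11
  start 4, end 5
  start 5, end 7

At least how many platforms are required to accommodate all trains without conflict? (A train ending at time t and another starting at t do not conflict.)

3

The answer is the maximum number of intervals overlapping at any instant.
starts: [2, 3, 4, 5, 10, 10]
ends:   [5, 5, 6, 7, 11, 11]
s2→1 s3→2 s4→3  — peak 3.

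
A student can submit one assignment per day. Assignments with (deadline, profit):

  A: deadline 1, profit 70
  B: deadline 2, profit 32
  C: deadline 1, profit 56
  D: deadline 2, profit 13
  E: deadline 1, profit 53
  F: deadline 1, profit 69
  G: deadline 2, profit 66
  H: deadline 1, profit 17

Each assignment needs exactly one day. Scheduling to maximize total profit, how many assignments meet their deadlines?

2

Sort by profit descending; place each in the latest free slot ≤ its deadline.
By profit: A(d1,70), F(d1,69), G(d2,66), C(d1,56), E(d1,53), B(d2,32), H(d1,17), D(d2,13)
A→slot 1; F skipped; G→slot 2; C skipped; E skipped; B skipped; H skipped; D skipped.
2 of 8 scheduled.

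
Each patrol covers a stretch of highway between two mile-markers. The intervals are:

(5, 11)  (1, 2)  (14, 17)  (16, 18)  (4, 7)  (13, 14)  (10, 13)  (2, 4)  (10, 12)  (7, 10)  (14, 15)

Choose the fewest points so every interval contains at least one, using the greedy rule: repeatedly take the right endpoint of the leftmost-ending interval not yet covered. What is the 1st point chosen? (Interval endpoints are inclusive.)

Sort by right endpoint; whenever an interval is uncovered, place a point at its right end.
Sorted: [1,2] [2,4] [4,7] [7,10] [5,11] [10,12] [10,13] [13,14] [14,15] [14,17] [16,18]
{[1,2],[2,4]} hit by 2; {[4,7],[7,10],[5,11]} hit by 7; {[10,12],[10,13]} hit by 12; {[13,14],[14,15],[14,17]} hit by 14; {[16,18]} hit by 18.
Points: 2, 7, 12, 14, 18 (5 total).

2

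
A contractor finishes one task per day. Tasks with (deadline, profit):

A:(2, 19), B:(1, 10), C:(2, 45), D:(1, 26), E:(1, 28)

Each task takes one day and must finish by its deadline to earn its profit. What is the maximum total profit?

73

Profit order: C=45 E=28 D=26 A=19 B=10
Assign: C→slot 2, E→slot 1, D skipped, A skipped, B skipped.
Slots: [1:E] [2:C]
Profit = 28 + 45 = 73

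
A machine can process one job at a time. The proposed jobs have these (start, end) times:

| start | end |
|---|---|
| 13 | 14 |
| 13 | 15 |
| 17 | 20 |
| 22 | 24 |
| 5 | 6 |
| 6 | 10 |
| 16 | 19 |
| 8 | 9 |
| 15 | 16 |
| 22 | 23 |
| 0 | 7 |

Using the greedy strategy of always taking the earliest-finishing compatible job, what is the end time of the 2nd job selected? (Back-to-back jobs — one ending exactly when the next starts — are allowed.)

Sorted by end: (5,6)  (0,7)  (8,9)  (6,10)  (13,14)  (13,15)  (15,16)  (16,19)  (17,20)  (22,23)  (22,24)
take (5,6); skip (0,7); take (8,9); skip (6,10); take (13,14); take (15,16); take (16,19); skip (17,20); take (22,23).
Selected: (5,6) (8,9) (13,14) (15,16) (16,19) (22,23)

9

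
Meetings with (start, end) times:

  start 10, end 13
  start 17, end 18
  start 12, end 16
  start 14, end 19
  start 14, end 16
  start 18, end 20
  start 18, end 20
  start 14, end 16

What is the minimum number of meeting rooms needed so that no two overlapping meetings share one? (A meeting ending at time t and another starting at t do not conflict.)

The answer is the maximum number of intervals overlapping at any instant.
Events (time:±→running): 10:+→1 12:+→2 13:-→1 14:+→2 14:+→3 14:+→4 … peak 4.

4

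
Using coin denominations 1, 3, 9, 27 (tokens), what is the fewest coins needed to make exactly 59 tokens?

59 − 2×27→5 − 1×3→2 − 2×1→0
Total coins = 2 + 1 + 2 = 5

5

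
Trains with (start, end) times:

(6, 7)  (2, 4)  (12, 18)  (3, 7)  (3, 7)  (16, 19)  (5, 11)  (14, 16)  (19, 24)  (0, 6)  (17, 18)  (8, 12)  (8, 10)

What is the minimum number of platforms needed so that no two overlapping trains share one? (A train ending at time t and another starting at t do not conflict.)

4

The answer is the maximum number of intervals overlapping at any instant.
starts: [0, 2, 3, 3, 5, 6, 8, 8, 12, 14, 16, 17, 19]
ends:   [4, 6, 7, 7, 7, 10, 11, 12, 16, 18, 18, 19, 24]
s0→1 s2→2 s3→3 s3→4  — peak 4.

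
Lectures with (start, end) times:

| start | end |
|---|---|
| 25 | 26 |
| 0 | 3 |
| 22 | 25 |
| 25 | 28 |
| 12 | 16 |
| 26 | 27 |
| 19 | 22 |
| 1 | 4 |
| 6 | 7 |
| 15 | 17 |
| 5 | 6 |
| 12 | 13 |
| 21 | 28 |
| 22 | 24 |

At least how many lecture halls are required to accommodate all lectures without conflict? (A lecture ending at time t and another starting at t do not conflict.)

3

The answer is the maximum number of intervals overlapping at any instant.
Events (time:±→running): 0:+→1 1:+→2 3:-→1 4:-→0 5:+→1 6:-→0 6:+→1 7:-→0 12:+→1 12:+→2 13:-→1 15:+→2 16:-→1 17:-→0 19:+→1 21:+→2 22:-→1 22:+→2 22:+→3 … peak 3.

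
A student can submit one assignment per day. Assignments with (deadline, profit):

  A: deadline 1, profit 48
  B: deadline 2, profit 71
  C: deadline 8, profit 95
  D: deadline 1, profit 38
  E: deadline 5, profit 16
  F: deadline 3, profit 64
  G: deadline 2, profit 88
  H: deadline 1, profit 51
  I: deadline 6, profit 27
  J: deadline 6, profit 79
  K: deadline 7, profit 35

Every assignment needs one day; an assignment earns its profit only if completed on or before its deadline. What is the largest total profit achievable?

475

Profit order: C=95 G=88 J=79 B=71 F=64 H=51 A=48 D=38 K=35 I=27 E=16
Assign: C→slot 8, G→slot 2, J→slot 6, B→slot 1, F→slot 3, H skipped, A skipped, D skipped, K→slot 7, I→slot 5, E→slot 4.
Slots: [1:B] [2:G] [3:F] [4:E] [5:I] [6:J] [7:K] [8:C]
Profit = 71 + 88 + 64 + 16 + 27 + 79 + 35 + 95 = 475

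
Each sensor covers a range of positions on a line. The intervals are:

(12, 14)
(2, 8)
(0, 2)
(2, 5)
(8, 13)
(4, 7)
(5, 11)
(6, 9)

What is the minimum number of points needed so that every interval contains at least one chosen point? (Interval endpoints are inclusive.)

3

By right end: [0,2]  [2,5]  [4,7]  [2,8]  [6,9]  [5,11]  [8,13]  [12,14]
[0,2] uncovered → point at 2; [4,7] uncovered → point at 7; [8,13] uncovered → point at 13.
Points: 2, 7, 13 (3 total).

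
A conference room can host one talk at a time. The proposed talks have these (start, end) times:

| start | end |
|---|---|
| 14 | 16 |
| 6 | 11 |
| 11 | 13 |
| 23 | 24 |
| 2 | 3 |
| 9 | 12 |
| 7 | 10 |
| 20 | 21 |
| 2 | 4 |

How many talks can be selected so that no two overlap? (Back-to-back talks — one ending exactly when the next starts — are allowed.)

By end time: (2,3), (2,4), (7,10), (6,11), (9,12), (11,13), (14,16), (20,21), (23,24).
Pick (2,3); next start ≥ 3 → (7,10); next start ≥ 10 → (11,13); next start ≥ 13 → (14,16); next start ≥ 16 → (20,21); next start ≥ 21 → (23,24).
Selected 6 talks.

6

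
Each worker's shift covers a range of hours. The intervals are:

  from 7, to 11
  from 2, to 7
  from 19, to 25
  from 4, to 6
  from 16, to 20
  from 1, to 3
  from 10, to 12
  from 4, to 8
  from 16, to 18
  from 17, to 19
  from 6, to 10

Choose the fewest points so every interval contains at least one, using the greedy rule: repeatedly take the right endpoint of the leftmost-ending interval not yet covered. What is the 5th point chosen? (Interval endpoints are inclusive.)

25

Process intervals by earliest right end; each time one isn't hit yet, stab at its right endpoint.
Sorted: [1,3] [4,6] [2,7] [4,8] [6,10] [7,11] [10,12] [16,18] [17,19] [16,20] [19,25]
{[1,3]} hit by 3; {[4,6],[2,7],[4,8],[6,10]} hit by 6; {[7,11],[10,12]} hit by 11; {[16,18],[17,19],[16,20]} hit by 18; {[19,25]} hit by 25.
Points: 3, 6, 11, 18, 25 (5 total).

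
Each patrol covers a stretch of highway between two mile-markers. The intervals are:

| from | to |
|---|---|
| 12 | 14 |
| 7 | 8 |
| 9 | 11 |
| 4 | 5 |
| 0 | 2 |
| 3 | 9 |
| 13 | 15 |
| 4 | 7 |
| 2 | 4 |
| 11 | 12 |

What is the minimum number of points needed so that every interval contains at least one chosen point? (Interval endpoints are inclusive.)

5

Process intervals by earliest right end; each time one isn't hit yet, stab at its right endpoint.
Sorted: [0,2] [2,4] [4,5] [4,7] [7,8] [3,9] [9,11] [11,12] [12,14] [13,15]
{[0,2],[2,4]} hit by 2; {[4,5],[4,7]} hit by 5; {[7,8],[3,9]} hit by 8; {[9,11],[11,12]} hit by 11; {[12,14],[13,15]} hit by 14.
Points: 2, 5, 8, 11, 14 (5 total).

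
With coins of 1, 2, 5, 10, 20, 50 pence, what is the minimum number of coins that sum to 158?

6

158 − 3×50→8 − 1×5→3 − 1×2→1 − 1×1→0
Total coins = 3 + 1 + 1 + 1 = 6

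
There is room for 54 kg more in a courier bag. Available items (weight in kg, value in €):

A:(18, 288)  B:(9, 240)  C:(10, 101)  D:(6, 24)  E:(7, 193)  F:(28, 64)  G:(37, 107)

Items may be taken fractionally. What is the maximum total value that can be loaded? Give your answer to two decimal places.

Order: E (193/7=27.57) > B (240/9=26.67) > A (288/18=16.00) > C (101/10=10.10) > D (24/6=4.00) > G (107/37=2.89) > F (64/28=2.29)
Fill: take E (7 @ 193) → take B (9 @ 240) → take A (18 @ 288) → take C (10 @ 101) → take D (6 @ 24) → take 4/37 of G → 11.57; 54/54 used.
Total value = 857.57

857.57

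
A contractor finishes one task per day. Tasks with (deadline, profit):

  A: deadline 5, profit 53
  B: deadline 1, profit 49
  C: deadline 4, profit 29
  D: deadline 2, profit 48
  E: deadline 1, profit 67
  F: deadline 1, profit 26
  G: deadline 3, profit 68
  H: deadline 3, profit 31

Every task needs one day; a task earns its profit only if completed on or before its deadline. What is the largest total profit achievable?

Profit order: G=68 E=67 A=53 B=49 D=48 H=31 C=29 F=26
Assign: G→slot 3, E→slot 1, A→slot 5, B skipped, D→slot 2, H skipped, C→slot 4, F skipped.
Slots: [1:E] [2:D] [3:G] [4:C] [5:A]
Profit = 67 + 48 + 68 + 29 + 53 = 265

265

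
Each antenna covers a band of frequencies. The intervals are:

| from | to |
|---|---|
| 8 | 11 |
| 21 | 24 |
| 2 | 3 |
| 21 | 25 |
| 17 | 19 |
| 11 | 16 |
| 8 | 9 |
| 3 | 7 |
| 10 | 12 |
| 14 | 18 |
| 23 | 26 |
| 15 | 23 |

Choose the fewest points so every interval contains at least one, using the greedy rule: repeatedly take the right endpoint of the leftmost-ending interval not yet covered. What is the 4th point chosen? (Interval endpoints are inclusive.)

18

Process intervals by earliest right end; each time one isn't hit yet, stab at its right endpoint.
Sorted: [2,3] [3,7] [8,9] [8,11] [10,12] [11,16] [14,18] [17,19] [15,23] [21,24] [21,25] [23,26]
{[2,3],[3,7]} hit by 3; {[8,9],[8,11]} hit by 9; {[10,12],[11,16]} hit by 12; {[14,18],[17,19],[15,23]} hit by 18; {[21,24],[21,25],[23,26]} hit by 24.
Points: 3, 9, 12, 18, 24 (5 total).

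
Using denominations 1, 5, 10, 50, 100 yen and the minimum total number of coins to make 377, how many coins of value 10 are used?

2

Use the largest denomination that fits, subtract, and repeat.
377 = 3×100 + 1×50 + 2×10 + 1×5 + 2×1
Count of 10: 2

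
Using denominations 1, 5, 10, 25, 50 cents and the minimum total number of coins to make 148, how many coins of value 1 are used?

148 = 2×50 + 1×25 + 2×10 + 3×1
Count of 1: 3

3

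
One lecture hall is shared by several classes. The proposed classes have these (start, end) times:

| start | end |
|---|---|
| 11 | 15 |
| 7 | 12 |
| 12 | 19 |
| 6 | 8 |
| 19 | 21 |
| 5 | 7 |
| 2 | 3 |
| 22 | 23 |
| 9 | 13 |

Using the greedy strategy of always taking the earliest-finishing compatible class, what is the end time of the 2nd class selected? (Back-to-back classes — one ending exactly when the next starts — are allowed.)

Sorted by end: (2,3)  (5,7)  (6,8)  (7,12)  (9,13)  (11,15)  (12,19)  (19,21)  (22,23)
take (2,3); take (5,7); take (7,12); take (12,19); take (19,21); take (22,23).
Selected: (2,3) (5,7) (7,12) (12,19) (19,21) (22,23)

7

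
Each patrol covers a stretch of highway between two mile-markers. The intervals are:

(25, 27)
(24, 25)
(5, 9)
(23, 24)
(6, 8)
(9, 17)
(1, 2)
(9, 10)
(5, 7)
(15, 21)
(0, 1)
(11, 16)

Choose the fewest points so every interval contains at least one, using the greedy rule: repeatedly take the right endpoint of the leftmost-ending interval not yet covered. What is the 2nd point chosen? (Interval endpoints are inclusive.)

7

By right end: [0,1]  [1,2]  [5,7]  [6,8]  [5,9]  [9,10]  [11,16]  [9,17]  [15,21]  [23,24]  [24,25]  [25,27]
[0,1] uncovered → point at 1; [5,7] uncovered → point at 7; [9,10] uncovered → point at 10; [11,16] uncovered → point at 16; [23,24] uncovered → point at 24; [25,27] uncovered → point at 27.
Points: 1, 7, 10, 16, 24, 27 (6 total).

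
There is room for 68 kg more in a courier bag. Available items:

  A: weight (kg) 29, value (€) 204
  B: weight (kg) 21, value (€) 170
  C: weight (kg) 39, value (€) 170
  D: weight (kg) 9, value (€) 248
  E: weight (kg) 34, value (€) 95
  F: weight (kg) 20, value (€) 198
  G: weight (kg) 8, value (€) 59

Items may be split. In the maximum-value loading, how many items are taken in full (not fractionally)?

4

Ratios (sorted): D 27.56, F 9.90, B 8.10, G 7.38, A 7.03, C 4.36, E 2.79
take D (9 @ 248); take F (20 @ 198); take B (21 @ 170); take G (8 @ 59); take 10/29 of A → 70.34. Capacity used 68/68.
4 item(s) taken whole; one partial (take 10/29 of A).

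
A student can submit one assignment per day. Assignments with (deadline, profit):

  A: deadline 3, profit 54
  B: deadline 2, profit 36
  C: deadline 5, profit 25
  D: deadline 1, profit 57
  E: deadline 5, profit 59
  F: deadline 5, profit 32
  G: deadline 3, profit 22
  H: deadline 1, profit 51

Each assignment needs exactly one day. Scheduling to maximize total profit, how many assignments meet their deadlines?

5

Take jobs in profit order; each goes to the latest open slot no later than its deadline.
Profit order: E=59 D=57 A=54 H=51 B=36 F=32 C=25 G=22
Assign: E→slot 5, D→slot 1, A→slot 3, H skipped, B→slot 2, F→slot 4, C skipped, G skipped.
Slots: [1:D] [2:B] [3:A] [4:F] [5:E]
5 of 8 scheduled.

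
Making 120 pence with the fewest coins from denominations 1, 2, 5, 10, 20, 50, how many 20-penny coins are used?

1

Use the largest denomination that fits, subtract, and repeat.
120 − 2×50→20 − 1×20→0
Count of 20: 1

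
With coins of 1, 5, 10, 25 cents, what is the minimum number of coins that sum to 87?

6

Use the largest denomination that fits, subtract, and repeat.
87 = 3×25 + 1×10 + 2×1
Total coins = 3 + 1 + 2 = 6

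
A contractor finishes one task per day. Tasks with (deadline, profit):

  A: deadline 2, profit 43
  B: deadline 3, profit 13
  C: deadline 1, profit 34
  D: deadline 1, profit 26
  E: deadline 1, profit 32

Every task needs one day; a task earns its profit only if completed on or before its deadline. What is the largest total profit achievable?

90

By profit: A(d2,43), C(d1,34), E(d1,32), D(d1,26), B(d3,13)
A→slot 2; C→slot 1; E skipped; D skipped; B→slot 3.
Profit = 34 + 43 + 13 = 90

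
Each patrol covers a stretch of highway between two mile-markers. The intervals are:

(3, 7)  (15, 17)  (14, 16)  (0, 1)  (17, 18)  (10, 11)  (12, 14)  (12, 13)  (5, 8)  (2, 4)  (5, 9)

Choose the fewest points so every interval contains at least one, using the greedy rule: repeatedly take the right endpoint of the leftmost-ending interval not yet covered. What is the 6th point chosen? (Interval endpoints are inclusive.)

By right end: [0,1]  [2,4]  [3,7]  [5,8]  [5,9]  [10,11]  [12,13]  [12,14]  [14,16]  [15,17]  [17,18]
[0,1] uncovered → point at 1; [2,4] uncovered → point at 4; [5,8] uncovered → point at 8; [10,11] uncovered → point at 11; [12,13] uncovered → point at 13; [14,16] uncovered → point at 16; [17,18] uncovered → point at 18.
Points: 1, 4, 8, 11, 13, 16, 18 (7 total).

16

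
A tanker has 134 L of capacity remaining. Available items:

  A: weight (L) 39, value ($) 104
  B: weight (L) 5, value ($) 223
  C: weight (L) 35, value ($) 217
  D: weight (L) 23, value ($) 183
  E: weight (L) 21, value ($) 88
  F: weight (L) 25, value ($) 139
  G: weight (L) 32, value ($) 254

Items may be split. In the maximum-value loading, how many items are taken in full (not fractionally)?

5

Sort by value per unit weight and fill in that order.
Ratios (sorted): B 44.60, D 7.96, G 7.94, C 6.20, F 5.56, E 4.19, A 2.67
take B (5 @ 223); take D (23 @ 183); take G (32 @ 254); take C (35 @ 217); take F (25 @ 139); take 14/21 of E → 58.67. Capacity used 134/134.
5 item(s) taken whole; one partial (take 14/21 of E).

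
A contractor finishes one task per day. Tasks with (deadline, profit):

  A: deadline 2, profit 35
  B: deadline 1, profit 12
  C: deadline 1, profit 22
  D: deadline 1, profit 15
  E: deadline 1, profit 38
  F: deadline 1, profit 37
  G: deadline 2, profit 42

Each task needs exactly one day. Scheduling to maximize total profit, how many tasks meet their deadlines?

2

Take jobs in profit order; each goes to the latest open slot no later than its deadline.
Profit order: G=42 E=38 F=37 A=35 C=22 D=15 B=12
Assign: G→slot 2, E→slot 1, F skipped, A skipped, C skipped, D skipped, B skipped.
Slots: [1:E] [2:G]
2 of 7 scheduled.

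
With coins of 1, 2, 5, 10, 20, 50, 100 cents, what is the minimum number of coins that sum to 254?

254 = 2×100 + 1×50 + 2×2
Total coins = 2 + 1 + 2 = 5

5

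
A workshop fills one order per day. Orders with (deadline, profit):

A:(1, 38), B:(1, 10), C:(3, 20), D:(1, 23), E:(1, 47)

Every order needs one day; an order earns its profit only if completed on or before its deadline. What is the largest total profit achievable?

Take jobs in profit order; each goes to the latest open slot no later than its deadline.
By profit: E(d1,47), A(d1,38), D(d1,23), C(d3,20), B(d1,10)
E→slot 1; A skipped; D skipped; C→slot 3; B skipped.
Profit = 47 + 20 = 67

67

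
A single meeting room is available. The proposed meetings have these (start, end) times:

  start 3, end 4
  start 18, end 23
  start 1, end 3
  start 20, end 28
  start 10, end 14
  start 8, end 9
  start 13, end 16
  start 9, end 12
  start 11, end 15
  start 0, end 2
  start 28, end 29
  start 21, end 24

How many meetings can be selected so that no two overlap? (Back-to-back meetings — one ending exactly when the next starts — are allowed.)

7

Sorted by end: (0,2)  (1,3)  (3,4)  (8,9)  (9,12)  (10,14)  (11,15)  (13,16)  (18,23)  (21,24)  (20,28)  (28,29)
take (0,2); take (3,4); take (8,9); take (9,12); take (13,16); take (18,23); take (28,29).
Selected 7 meetings.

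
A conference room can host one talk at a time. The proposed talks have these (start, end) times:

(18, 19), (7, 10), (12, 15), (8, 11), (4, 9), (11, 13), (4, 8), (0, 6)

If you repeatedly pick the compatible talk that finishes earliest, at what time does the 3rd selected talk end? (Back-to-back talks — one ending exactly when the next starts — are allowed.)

Sort by end time and greedily take each interval whose start is ≥ the last chosen end.
By end time: (0,6), (4,8), (4,9), (7,10), (8,11), (11,13), (12,15), (18,19).
Pick (0,6); next start ≥ 6 → (7,10); next start ≥ 10 → (11,13); next start ≥ 13 → (18,19).
Selected: (0,6) (7,10) (11,13) (18,19)

13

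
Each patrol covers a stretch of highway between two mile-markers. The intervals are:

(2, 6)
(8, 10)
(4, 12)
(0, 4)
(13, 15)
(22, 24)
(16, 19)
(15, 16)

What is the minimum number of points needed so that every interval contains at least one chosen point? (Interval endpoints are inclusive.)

By right end: [0,4]  [2,6]  [8,10]  [4,12]  [13,15]  [15,16]  [16,19]  [22,24]
[0,4] uncovered → point at 4; [8,10] uncovered → point at 10; [13,15] uncovered → point at 15; [16,19] uncovered → point at 19; [22,24] uncovered → point at 24.
Points: 4, 10, 15, 19, 24 (5 total).

5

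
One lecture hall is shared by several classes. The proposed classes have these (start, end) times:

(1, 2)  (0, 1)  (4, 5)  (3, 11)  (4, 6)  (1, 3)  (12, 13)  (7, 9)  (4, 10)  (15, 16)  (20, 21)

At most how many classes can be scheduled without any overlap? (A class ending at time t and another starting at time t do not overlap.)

Order by finish time; keep every interval that doesn't clash with the previous kept one.
Sorted by end: (0,1)  (1,2)  (1,3)  (4,5)  (4,6)  (7,9)  (4,10)  (3,11)  (12,13)  (15,16)  (20,21)
take (0,1); take (1,2); take (4,5); take (7,9); skip (4,10); take (12,13); take (15,16); take (20,21).
Selected 7 classes.

7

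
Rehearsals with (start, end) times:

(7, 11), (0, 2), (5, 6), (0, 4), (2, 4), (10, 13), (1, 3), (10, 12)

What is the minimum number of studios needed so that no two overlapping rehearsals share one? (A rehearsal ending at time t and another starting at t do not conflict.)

3

starts: [0, 0, 1, 2, 5, 7, 10, 10]
ends:   [2, 3, 4, 4, 6, 11, 12, 13]
s0→1 s0→2 s1→3  — peak 3.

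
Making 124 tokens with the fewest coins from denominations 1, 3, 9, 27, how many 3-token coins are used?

2

124 = 4×27 + 1×9 + 2×3 + 1×1
Count of 3: 2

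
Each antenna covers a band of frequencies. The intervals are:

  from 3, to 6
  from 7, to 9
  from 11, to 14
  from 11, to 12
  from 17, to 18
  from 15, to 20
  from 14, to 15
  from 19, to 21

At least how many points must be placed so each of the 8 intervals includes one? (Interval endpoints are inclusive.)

6

Sorted: [3,6] [7,9] [11,12] [11,14] [14,15] [17,18] [15,20] [19,21]
{[3,6]} hit by 6; {[7,9]} hit by 9; {[11,12],[11,14]} hit by 12; {[14,15]} hit by 15; {[17,18],[15,20]} hit by 18; {[19,21]} hit by 21.
Points: 6, 9, 12, 15, 18, 21 (6 total).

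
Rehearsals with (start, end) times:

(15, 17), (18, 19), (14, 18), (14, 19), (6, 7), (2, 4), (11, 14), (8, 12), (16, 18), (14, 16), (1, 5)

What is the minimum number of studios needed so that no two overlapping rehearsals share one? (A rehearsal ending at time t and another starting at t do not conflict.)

The answer is the maximum number of intervals overlapping at any instant.
starts: [1, 2, 6, 8, 11, 14, 14, 14, 15, 16, 18]
ends:   [4, 5, 7, 12, 14, 16, 17, 18, 18, 19, 19]
s1→1 s2→2 e4→1 e5→0 s6→1 e7→0 s8→1 s11→2 e12→1 e14→0 s14→1 s14→2 s14→3 s15→4  — peak 4.

4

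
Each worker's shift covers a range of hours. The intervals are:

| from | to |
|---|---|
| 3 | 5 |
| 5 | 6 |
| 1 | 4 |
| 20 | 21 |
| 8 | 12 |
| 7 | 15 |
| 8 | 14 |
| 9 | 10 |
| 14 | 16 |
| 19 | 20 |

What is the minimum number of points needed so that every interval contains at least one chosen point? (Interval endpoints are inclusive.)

5

By right end: [1,4]  [3,5]  [5,6]  [9,10]  [8,12]  [8,14]  [7,15]  [14,16]  [19,20]  [20,21]
[1,4] uncovered → point at 4; [5,6] uncovered → point at 6; [9,10] uncovered → point at 10; [14,16] uncovered → point at 16; [19,20] uncovered → point at 20.
Points: 4, 6, 10, 16, 20 (5 total).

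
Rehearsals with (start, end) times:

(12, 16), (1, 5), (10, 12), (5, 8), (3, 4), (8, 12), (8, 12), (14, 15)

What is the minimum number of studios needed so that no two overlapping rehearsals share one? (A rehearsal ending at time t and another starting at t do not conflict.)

Events (time:±→running): 1:+→1 3:+→2 4:-→1 5:-→0 5:+→1 8:-→0 8:+→1 8:+→2 10:+→3 … peak 3.

3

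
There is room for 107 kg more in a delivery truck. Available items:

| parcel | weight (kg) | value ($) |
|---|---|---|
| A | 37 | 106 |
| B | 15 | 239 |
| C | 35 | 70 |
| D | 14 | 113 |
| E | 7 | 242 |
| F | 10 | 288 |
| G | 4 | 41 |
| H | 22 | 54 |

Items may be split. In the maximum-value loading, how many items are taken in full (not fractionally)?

6

Sort by value per unit weight and fill in that order.
Order: E (242/7=34.57) > F (288/10=28.80) > B (239/15=15.93) > G (41/4=10.25) > D (113/14=8.07) > A (106/37=2.86) > H (54/22=2.45) > C (70/35=2.00)
Fill: take E (7 @ 242) → take F (10 @ 288) → take B (15 @ 239) → take G (4 @ 41) → take D (14 @ 113) → take A (37 @ 106) → take 20/22 of H → 49.09; 107/107 used.
6 item(s) taken whole; one partial (take 20/22 of H).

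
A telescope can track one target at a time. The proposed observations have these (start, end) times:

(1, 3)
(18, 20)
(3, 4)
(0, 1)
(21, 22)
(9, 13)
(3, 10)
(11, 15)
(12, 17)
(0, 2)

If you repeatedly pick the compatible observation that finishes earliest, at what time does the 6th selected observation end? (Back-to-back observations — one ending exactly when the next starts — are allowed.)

22

Order by finish time; keep every interval that doesn't clash with the previous kept one.
Sorted by end: (0,1)  (0,2)  (1,3)  (3,4)  (3,10)  (9,13)  (11,15)  (12,17)  (18,20)  (21,22)
take (0,1); take (1,3); take (3,4); skip (3,10); take (9,13); skip (12,17); take (18,20); take (21,22).
Selected: (0,1) (1,3) (3,4) (9,13) (18,20) (21,22)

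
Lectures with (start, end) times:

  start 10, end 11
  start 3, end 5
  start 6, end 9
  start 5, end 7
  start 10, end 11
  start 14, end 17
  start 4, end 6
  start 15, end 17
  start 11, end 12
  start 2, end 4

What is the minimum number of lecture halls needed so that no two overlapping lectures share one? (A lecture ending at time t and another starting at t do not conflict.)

2

starts: [2, 3, 4, 5, 6, 10, 10, 11, 14, 15]
ends:   [4, 5, 6, 7, 9, 11, 11, 12, 17, 17]
s2→1 s3→2  — peak 2.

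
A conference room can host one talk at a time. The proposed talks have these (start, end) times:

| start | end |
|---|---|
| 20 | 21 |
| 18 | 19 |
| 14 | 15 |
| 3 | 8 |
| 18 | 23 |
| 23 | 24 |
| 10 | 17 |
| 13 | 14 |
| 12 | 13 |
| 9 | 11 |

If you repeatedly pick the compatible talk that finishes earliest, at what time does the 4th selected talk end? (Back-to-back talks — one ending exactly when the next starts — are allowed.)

Greedy by earliest finish: after sorting by end time, pick each interval compatible with the last pick.
By end time: (3,8), (9,11), (12,13), (13,14), (14,15), (10,17), (18,19), (20,21), (18,23), (23,24).
Pick (3,8); next start ≥ 8 → (9,11); next start ≥ 11 → (12,13); next start ≥ 13 → (13,14); next start ≥ 14 → (14,15); next start ≥ 15 → (18,19); next start ≥ 19 → (20,21); next start ≥ 21 → (23,24).
Selected: (3,8) (9,11) (12,13) (13,14) (14,15) (18,19) (20,21) (23,24)

14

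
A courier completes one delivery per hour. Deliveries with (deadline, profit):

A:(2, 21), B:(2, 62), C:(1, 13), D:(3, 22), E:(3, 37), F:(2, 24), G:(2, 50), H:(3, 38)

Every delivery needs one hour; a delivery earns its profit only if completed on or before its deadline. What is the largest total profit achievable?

150

Sort by profit descending; place each in the latest free slot ≤ its deadline.
Profit order: B=62 G=50 H=38 E=37 F=24 D=22 A=21 C=13
Assign: B→slot 2, G→slot 1, H→slot 3, E skipped, F skipped, D skipped, A skipped, C skipped.
Slots: [1:G] [2:B] [3:H]
Profit = 50 + 62 + 38 = 150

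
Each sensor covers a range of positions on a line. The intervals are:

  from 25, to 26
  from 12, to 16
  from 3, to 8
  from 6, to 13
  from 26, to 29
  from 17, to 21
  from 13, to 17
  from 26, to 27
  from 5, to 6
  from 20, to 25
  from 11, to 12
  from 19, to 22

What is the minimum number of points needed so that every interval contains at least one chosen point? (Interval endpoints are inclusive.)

Sort by right endpoint; whenever an interval is uncovered, place a point at its right end.
By right end: [5,6]  [3,8]  [11,12]  [6,13]  [12,16]  [13,17]  [17,21]  [19,22]  [20,25]  [25,26]  [26,27]  [26,29]
[5,6] uncovered → point at 6; [11,12] uncovered → point at 12; [13,17] uncovered → point at 17; [19,22] uncovered → point at 22; [25,26] uncovered → point at 26.
Points: 6, 12, 17, 22, 26 (5 total).

5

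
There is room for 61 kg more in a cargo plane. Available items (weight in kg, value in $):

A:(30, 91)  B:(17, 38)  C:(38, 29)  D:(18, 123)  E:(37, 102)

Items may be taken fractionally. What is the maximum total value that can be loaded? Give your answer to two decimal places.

249.84

Greedy by value/weight ratio, highest first.
Order: D (123/18=6.83) > A (91/30=3.03) > E (102/37=2.76) > B (38/17=2.24) > C (29/38=0.76)
Fill: take D (18 @ 123) → take A (30 @ 91) → take 13/37 of E → 35.84; 61/61 used.
Total value = 249.84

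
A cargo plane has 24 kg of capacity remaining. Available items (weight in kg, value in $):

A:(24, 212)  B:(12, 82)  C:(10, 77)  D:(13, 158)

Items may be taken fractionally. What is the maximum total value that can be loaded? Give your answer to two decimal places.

255.17

Greedy by value/weight ratio, highest first.
Ratios (sorted): D 12.15, A 8.83, C 7.70, B 6.83
take D (13 @ 158); take 11/24 of A → 97.17. Capacity used 24/24.
Total value = 255.17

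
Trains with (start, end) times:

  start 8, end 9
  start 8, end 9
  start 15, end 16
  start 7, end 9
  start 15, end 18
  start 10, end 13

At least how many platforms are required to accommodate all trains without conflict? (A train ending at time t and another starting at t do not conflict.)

starts: [7, 8, 8, 10, 15, 15]
ends:   [9, 9, 9, 13, 16, 18]
s7→1 s8→2 s8→3  — peak 3.

3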